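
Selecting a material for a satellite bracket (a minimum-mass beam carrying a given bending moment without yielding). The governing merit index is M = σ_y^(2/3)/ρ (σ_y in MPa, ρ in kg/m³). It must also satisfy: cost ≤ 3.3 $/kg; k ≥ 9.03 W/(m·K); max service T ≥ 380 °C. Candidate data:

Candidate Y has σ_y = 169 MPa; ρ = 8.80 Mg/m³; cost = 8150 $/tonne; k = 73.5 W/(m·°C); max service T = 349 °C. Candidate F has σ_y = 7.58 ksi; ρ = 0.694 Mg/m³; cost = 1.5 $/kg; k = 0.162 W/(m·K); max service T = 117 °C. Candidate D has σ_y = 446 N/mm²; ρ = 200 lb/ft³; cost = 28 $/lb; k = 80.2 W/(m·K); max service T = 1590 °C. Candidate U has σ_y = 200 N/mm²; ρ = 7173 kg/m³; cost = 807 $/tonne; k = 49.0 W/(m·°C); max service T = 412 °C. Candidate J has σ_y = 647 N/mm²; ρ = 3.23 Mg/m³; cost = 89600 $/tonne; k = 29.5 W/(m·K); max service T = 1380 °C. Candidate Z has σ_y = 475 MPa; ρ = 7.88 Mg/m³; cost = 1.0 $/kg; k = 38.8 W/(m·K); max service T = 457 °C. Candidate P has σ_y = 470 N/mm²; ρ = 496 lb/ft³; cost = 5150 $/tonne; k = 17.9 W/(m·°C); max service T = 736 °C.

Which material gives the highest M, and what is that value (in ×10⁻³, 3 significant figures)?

candidate Z, M = 7.73×10⁻³

Screen on constraints: cost ≤ 3.3 $/kg; k ≥ 9.03 W/(m·K); max service T ≥ 380 °C. Survivors: candidate U, candidate Z.
In SI units:
  candidate U: σ_y = 200.0 MPa, ρ = 7173 kg/m³
  candidate Z: σ_y = 475.0 MPa, ρ = 7880 kg/m³
  candidate Z: M = 7.73×10⁻³
  candidate U: M = 4.77×10⁻³
Highest index: candidate Z.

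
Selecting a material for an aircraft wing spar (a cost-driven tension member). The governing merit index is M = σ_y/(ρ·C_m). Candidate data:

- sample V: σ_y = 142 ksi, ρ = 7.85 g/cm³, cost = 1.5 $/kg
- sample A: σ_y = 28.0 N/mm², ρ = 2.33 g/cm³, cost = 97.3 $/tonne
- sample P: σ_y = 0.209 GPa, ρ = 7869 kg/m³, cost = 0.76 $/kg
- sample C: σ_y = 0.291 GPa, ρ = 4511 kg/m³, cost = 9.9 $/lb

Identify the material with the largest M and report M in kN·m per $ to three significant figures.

In SI units:
  sample V: σ_y = 979.1 MPa, ρ = 7850 kg/m³, cost = 1.500 $/kg
  sample A: σ_y = 28.00 MPa, ρ = 2330 kg/m³, cost = 0.09730 $/kg
  sample P: σ_y = 209.0 MPa, ρ = 7869 kg/m³, cost = 0.7600 $/kg
  sample C: σ_y = 291.0 MPa, ρ = 4511 kg/m³, cost = 21.83 $/kg
  sample A: M = 124 kN·m per $
  sample V: M = 83.1 kN·m per $
  sample P: M = 34.9 kN·m per $
  sample C: M = 2.96 kN·m per $
Sample A ranks first.

sample A, M = 124 kN·m per $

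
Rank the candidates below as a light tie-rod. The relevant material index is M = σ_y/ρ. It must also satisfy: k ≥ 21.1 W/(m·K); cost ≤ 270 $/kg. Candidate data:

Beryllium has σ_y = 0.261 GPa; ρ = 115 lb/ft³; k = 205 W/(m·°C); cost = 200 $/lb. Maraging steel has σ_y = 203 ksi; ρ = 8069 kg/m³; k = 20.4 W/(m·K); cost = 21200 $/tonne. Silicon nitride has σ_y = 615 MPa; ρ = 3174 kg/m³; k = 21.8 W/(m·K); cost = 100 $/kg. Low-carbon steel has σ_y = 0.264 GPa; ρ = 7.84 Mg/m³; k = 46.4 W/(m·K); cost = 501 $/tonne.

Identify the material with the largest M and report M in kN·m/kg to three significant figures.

Screen on constraints: k ≥ 21.1 W/(m·K); cost ≤ 270 $/kg. Survivors: silicon nitride, low-carbon steel.
In SI units:
  silicon nitride: σ_y = 615.0 MPa, ρ = 3174 kg/m³
  low-carbon steel: σ_y = 264.0 MPa, ρ = 7840 kg/m³
  silicon nitride: M = 194 kN·m/kg
  low-carbon steel: M = 33.7 kN·m/kg
Highest index: silicon nitride.

silicon nitride, M = 194 kN·m/kg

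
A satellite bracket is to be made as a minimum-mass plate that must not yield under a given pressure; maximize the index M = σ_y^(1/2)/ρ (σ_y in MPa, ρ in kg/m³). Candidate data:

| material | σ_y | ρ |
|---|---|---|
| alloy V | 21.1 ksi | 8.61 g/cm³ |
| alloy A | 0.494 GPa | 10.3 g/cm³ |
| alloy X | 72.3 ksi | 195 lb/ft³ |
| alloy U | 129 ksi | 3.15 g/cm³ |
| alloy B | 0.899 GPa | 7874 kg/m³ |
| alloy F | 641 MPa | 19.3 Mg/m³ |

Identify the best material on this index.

After converting to SI:
  alloy V: σ_y = 145.5 MPa, ρ = 8610 kg/m³
  alloy A: σ_y = 494.0 MPa, ρ = 10300 kg/m³
  alloy X: σ_y = 498.5 MPa, ρ = 3124 kg/m³
  alloy U: σ_y = 889.4 MPa, ρ = 3150 kg/m³
  alloy B: σ_y = 899.0 MPa, ρ = 7874 kg/m³
  alloy F: σ_y = 641.0 MPa, ρ = 19300 kg/m³
  alloy U: M = 9.47×10⁻³
  alloy X: M = 7.15×10⁻³
  alloy B: M = 3.81×10⁻³
  alloy A: M = 2.16×10⁻³
  alloy V: M = 1.40×10⁻³
  alloy F: M = 1.31×10⁻³
Alloy U ranks first.

alloy U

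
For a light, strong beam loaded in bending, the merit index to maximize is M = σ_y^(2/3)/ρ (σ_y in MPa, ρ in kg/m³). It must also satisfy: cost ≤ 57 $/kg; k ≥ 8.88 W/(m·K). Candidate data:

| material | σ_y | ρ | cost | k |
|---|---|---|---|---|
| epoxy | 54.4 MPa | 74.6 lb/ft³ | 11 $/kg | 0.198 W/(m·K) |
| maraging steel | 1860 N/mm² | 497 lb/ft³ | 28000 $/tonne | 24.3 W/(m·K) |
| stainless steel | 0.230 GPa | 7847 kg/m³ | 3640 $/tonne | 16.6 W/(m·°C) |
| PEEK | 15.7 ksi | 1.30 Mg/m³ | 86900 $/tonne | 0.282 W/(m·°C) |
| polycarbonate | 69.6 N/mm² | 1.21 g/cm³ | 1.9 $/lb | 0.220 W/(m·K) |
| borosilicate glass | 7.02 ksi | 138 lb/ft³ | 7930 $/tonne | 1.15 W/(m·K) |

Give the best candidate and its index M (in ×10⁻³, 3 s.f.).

maraging steel, M = 19.0×10⁻³

Screen on constraints: cost ≤ 57 $/kg; k ≥ 8.88 W/(m·K). Survivors: maraging steel, stainless steel.
Convert each candidate to consistent units, then evaluate M:
  maraging steel: σ_y = 1860 MPa, ρ = 7961 kg/m³
  stainless steel: σ_y = 230.0 MPa, ρ = 7847 kg/m³
  maraging steel: M = 19.0×10⁻³
  stainless steel: M = 4.78×10⁻³
Maraging steel ranks first.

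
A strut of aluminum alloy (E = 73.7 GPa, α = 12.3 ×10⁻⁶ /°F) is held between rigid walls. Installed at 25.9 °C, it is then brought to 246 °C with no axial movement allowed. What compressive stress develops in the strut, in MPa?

359 MPa

α = 12.3×10⁻⁶/°F × 9/5 = 22.1×10⁻⁶/K.
ΔT = 220.1 K. Constrained thermal stress σ = E·α·ΔT = 73.70×10³ MPa × 22.1×10⁻⁶ × 220.1 = 359 MPa (compressive).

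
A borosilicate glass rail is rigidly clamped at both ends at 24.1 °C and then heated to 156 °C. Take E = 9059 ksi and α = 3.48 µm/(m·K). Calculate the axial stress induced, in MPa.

28.7 MPa

E = 9059 ksi = 62.46 GPa.
ΔT = 131.9 K. Constrained thermal stress σ = E·α·ΔT = 62.46×10³ MPa × 3.48×10⁻⁶ × 131.9 = 28.7 MPa (compressive).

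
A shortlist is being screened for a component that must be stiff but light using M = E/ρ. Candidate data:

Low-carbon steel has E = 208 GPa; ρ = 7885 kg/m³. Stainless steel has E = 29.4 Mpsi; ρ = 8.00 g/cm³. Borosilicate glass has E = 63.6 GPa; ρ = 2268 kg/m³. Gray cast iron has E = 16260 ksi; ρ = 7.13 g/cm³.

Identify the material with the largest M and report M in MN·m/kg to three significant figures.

borosilicate glass, M = 28.0 MN·m/kg

In SI units:
  low-carbon steel: E = 208.0 GPa, ρ = 7885 kg/m³
  stainless steel: E = 202.7 GPa, ρ = 8000 kg/m³
  borosilicate glass: E = 63.60 GPa, ρ = 2268 kg/m³
  gray cast iron: E = 112.1 GPa, ρ = 7130 kg/m³
  borosilicate glass: M = 28.0 MN·m/kg
  low-carbon steel: M = 26.4 MN·m/kg
  stainless steel: M = 25.3 MN·m/kg
  gray cast iron: M = 15.7 MN·m/kg
Borosilicate glass has the largest M.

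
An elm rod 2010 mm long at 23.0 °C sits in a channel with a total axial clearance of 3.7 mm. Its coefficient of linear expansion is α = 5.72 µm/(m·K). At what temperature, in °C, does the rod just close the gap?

α·L₀·ΔT = 3.7 mm ⇒ ΔT = 3.7 / (5.72×10⁻⁶ × 2010.0) = 321.8 K.
T = 23.0 + 321.8 = 344.8 °C.

345 °C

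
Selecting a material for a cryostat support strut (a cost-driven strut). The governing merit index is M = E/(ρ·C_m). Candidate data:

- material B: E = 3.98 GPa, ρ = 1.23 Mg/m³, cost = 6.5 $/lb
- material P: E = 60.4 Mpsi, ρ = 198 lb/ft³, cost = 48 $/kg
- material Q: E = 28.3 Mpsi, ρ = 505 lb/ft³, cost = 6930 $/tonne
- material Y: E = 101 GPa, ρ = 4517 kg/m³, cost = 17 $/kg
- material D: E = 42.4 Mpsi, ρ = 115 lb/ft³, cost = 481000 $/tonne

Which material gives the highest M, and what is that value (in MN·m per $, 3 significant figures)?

material Q, M = 3.48 MN·m per $

Putting every candidate on a common basis:
  material B: E = 3.980 GPa, ρ = 1230 kg/m³, cost = 14.33 $/kg
  material P: E = 416.4 GPa, ρ = 3172 kg/m³, cost = 48.00 $/kg
  material Q: E = 195.1 GPa, ρ = 8089 kg/m³, cost = 6.930 $/kg
  material Y: E = 101.0 GPa, ρ = 4517 kg/m³, cost = 17.00 $/kg
  material D: E = 292.3 GPa, ρ = 1842 kg/m³, cost = 481.0 $/kg
  material Q: M = 3.48 MN·m per $
  material P: M = 2.74 MN·m per $
  material Y: M = 1.32 MN·m per $
  material D: M = 0.330 MN·m per $
  material B: M = 0.226 MN·m per $
Material Q has the largest M.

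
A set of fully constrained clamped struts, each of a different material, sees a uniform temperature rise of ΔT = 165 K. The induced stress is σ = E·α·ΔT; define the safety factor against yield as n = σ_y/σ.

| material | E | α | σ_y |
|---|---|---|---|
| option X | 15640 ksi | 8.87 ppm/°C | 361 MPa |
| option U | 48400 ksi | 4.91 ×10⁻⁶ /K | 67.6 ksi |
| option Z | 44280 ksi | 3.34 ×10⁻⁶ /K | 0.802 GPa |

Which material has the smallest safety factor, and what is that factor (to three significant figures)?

Converting E to GPa, α to ×10⁻⁶/K, σ_y to MPa, then σ and n for each:
  option X: E = 107.8, α = 8.87, σ_y = 361.0 → σ = 158 MPa, n = 2.29
  option U: E = 333.7, α = 4.91, σ_y = 466.1 → σ = 270 MPa, n = 1.72
  option Z: E = 305.3, α = 3.34, σ_y = 802.0 → σ = 168 MPa, n = 4.77
Smallest n: option U with n = 1.72.

option U, n = 1.72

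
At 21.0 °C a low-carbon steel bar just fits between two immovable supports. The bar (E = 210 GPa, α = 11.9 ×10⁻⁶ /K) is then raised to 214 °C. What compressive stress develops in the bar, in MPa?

482 MPa

ΔT = 193.0 K. Constrained thermal stress σ = E·α·ΔT = 210.0×10³ MPa × 11.9×10⁻⁶ × 193.0 = 482 MPa (compressive).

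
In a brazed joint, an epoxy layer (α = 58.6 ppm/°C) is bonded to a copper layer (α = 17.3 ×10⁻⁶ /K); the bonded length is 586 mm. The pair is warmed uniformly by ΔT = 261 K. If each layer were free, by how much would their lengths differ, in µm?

6320 µm

Δα = |58.6 − 17.3|×10⁻⁶/K = 41.3×10⁻⁶/K.
ΔL_mismatch = Δα·L·ΔT = 41.3×10⁻⁶ × 586.0 mm × 261.0 K = 6320 µm.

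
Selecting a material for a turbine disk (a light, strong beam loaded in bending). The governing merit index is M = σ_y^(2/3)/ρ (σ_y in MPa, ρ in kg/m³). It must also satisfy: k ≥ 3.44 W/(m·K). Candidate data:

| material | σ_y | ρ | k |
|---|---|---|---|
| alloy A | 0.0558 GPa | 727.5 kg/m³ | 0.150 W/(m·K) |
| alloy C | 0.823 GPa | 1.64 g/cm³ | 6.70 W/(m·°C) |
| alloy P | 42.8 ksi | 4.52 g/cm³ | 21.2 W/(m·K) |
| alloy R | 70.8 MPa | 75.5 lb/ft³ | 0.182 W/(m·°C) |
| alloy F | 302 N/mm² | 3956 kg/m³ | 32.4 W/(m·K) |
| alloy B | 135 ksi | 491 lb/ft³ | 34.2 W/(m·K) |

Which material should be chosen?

alloy C

Screen on constraints: k ≥ 3.44 W/(m·K). Survivors: alloy C, alloy P, alloy F, alloy B.
Convert each candidate to consistent units, then evaluate M:
  alloy C: σ_y = 823.0 MPa, ρ = 1640 kg/m³
  alloy P: σ_y = 295.1 MPa, ρ = 4520 kg/m³
  alloy F: σ_y = 302.0 MPa, ρ = 3956 kg/m³
  alloy B: σ_y = 930.8 MPa, ρ = 7865 kg/m³
  alloy C: M = 53.5×10⁻³
  alloy B: M = 12.1×10⁻³
  alloy F: M = 11.4×10⁻³
  alloy P: M = 9.81×10⁻³
Highest index: alloy C.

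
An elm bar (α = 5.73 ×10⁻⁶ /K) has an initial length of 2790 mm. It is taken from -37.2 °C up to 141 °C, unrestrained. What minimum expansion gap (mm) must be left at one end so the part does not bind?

ΔT = 141 − (-37.2) = 178.2 K.
ΔL = α·L₀·ΔT = 5.73×10⁻⁶ × 2790 mm × 178.2 K = 2.85 mm.

2.85 mm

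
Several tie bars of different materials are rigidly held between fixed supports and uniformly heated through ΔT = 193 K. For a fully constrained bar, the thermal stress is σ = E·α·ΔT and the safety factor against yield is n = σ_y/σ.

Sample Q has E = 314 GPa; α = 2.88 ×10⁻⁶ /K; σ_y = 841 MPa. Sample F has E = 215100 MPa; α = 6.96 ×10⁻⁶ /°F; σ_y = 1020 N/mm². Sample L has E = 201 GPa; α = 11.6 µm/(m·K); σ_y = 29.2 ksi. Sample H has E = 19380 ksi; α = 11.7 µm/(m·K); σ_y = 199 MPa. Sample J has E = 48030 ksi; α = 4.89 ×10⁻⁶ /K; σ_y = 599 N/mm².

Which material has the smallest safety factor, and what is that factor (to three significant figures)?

With everything in SI (GPa, ×10⁻⁶/K, MPa):
  sample Q: E = 314.0, α = 2.88, σ_y = 841.0 → σ = 175 MPa, n = 4.82
  sample F: E = 215.1, α = 12.5, σ_y = 1020 → σ = 520 MPa, n = 1.96
  sample L: E = 201.0, α = 11.6, σ_y = 201.3 → σ = 450 MPa, n = 0.447
  sample H: E = 133.6, α = 11.7, σ_y = 199.0 → σ = 302 MPa, n = 0.660
  sample J: E = 331.2, α = 4.89, σ_y = 599.0 → σ = 313 MPa, n = 1.92
Sample L has the lowest safety factor, n = 0.447.

sample L, n = 0.447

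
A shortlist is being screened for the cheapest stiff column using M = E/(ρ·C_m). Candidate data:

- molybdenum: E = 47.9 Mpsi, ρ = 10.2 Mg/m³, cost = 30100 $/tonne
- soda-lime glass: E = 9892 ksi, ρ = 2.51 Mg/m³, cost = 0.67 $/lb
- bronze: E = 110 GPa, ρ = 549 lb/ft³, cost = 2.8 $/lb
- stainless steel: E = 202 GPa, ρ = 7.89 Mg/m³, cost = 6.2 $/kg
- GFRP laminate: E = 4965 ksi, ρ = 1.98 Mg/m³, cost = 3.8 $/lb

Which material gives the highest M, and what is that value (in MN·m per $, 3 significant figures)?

soda-lime glass, M = 18.4 MN·m per $

Convert each candidate to consistent units, then evaluate M:
  molybdenum: E = 330.3 GPa, ρ = 10200 kg/m³, cost = 30.10 $/kg
  soda-lime glass: E = 68.20 GPa, ρ = 2510 kg/m³, cost = 1.477 $/kg
  bronze: E = 110.0 GPa, ρ = 8794 kg/m³, cost = 6.173 $/kg
  stainless steel: E = 202.0 GPa, ρ = 7890 kg/m³, cost = 6.200 $/kg
  GFRP laminate: E = 34.23 GPa, ρ = 1980 kg/m³, cost = 8.377 $/kg
  soda-lime glass: M = 18.4 MN·m per $
  stainless steel: M = 4.13 MN·m per $
  GFRP laminate: M = 2.06 MN·m per $
  bronze: M = 2.03 MN·m per $
  molybdenum: M = 1.08 MN·m per $
Highest index: soda-lime glass.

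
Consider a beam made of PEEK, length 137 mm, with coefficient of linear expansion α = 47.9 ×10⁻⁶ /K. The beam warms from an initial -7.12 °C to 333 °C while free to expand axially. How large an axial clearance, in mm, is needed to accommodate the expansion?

ΔT = 333 − (-7.12) = 340.1 K.
ΔL = α·L₀·ΔT = 47.9×10⁻⁶ × 137 mm × 340.1 K = 2.23 mm.

2.23 mm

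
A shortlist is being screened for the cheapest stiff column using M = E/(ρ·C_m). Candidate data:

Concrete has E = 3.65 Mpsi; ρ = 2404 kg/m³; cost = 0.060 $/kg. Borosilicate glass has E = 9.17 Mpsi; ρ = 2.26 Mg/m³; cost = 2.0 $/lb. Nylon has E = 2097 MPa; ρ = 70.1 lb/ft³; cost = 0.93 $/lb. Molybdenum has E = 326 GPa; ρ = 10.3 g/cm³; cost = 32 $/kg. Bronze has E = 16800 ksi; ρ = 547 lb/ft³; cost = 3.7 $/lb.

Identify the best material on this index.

concrete

After converting to SI:
  concrete: E = 25.17 GPa, ρ = 2404 kg/m³, cost = 0.06000 $/kg
  borosilicate glass: E = 63.22 GPa, ρ = 2260 kg/m³, cost = 4.409 $/kg
  nylon: E = 2.097 GPa, ρ = 1123 kg/m³, cost = 2.050 $/kg
  molybdenum: E = 326.0 GPa, ρ = 10300 kg/m³, cost = 32.00 $/kg
  bronze: E = 115.8 GPa, ρ = 8762 kg/m³, cost = 8.157 $/kg
  concrete: M = 174 MN·m per $
  borosilicate glass: M = 6.34 MN·m per $
  bronze: M = 1.62 MN·m per $
  molybdenum: M = 0.989 MN·m per $
  nylon: M = 0.911 MN·m per $
Concrete has the largest M.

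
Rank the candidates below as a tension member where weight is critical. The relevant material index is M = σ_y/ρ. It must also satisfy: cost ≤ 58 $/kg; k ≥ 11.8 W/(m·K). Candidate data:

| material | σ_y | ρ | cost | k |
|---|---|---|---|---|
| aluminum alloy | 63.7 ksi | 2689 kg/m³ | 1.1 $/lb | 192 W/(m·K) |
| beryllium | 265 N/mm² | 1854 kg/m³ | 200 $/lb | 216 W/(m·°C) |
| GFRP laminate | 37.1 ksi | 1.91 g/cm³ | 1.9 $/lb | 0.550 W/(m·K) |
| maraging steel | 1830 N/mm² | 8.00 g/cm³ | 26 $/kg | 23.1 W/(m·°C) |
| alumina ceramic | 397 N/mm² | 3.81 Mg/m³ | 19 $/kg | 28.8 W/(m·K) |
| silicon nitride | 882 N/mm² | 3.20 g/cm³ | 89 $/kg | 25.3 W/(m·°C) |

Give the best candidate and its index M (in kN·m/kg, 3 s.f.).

Screen on constraints: cost ≤ 58 $/kg; k ≥ 11.8 W/(m·K). Survivors: aluminum alloy, maraging steel, alumina ceramic.
After converting to SI:
  aluminum alloy: σ_y = 439.2 MPa, ρ = 2689 kg/m³
  maraging steel: σ_y = 1830 MPa, ρ = 8000 kg/m³
  alumina ceramic: σ_y = 397.0 MPa, ρ = 3810 kg/m³
  maraging steel: M = 229 kN·m/kg
  aluminum alloy: M = 163 kN·m/kg
  alumina ceramic: M = 104 kN·m/kg
Maraging steel ranks first.

maraging steel, M = 229 kN·m/kg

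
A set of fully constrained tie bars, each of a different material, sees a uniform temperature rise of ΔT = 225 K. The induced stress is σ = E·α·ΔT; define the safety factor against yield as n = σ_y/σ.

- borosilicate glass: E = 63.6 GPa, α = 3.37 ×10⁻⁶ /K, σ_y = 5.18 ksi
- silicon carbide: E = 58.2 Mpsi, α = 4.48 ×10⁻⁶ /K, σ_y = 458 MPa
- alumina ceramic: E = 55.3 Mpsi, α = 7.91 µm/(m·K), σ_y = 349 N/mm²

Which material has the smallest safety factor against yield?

alumina ceramic

Per material, after unit conversion:
  borosilicate glass: E = 63.60, α = 3.37, σ_y = 35.71 → σ = 48.2 MPa, n = 0.741
  silicon carbide: E = 401.3, α = 4.48, σ_y = 458.0 → σ = 404 MPa, n = 1.13
  alumina ceramic: E = 381.3, α = 7.91, σ_y = 349.0 → σ = 679 MPa, n = 0.514
The minimum is alumina ceramic at n = 0.514.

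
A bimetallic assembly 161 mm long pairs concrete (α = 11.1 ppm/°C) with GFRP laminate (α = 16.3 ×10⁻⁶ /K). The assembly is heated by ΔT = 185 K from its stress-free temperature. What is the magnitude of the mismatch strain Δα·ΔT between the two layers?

Δα = |11.1 − 16.3|×10⁻⁶/K = 5.20×10⁻⁶/K.
Mismatch strain = Δα·ΔT = 5.20×10⁻⁶ × 185.0 = 9.62×10⁻⁴.

9.62×10⁻⁴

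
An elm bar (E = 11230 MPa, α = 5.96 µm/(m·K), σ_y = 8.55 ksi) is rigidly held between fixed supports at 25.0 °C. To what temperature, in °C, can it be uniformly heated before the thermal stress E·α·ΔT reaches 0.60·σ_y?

553 °C

E = 11230 MPa = 11.23 GPa.
σ_y = 8.55 ksi = 58.95 MPa.
E·α·ΔT = 35.37 MPa ⇒ ΔT = 35.37 / (11.23×10³ × 5.96×10⁻⁶) = 528.5 K.
T = 25.0 + 528.5 = 553.5 °C.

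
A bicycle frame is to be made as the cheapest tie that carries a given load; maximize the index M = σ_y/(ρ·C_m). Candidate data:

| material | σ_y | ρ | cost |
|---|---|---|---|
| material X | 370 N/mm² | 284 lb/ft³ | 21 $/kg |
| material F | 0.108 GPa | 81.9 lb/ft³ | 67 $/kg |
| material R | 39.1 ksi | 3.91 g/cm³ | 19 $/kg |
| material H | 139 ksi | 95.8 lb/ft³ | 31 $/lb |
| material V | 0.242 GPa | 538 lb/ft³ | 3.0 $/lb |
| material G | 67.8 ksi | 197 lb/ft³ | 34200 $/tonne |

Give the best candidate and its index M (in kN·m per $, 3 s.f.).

material H, M = 9.14 kN·m per $

Putting every candidate on a common basis:
  material X: σ_y = 370.0 MPa, ρ = 4549 kg/m³, cost = 21.00 $/kg
  material F: σ_y = 108.0 MPa, ρ = 1312 kg/m³, cost = 67.00 $/kg
  material R: σ_y = 269.6 MPa, ρ = 3910 kg/m³, cost = 19.00 $/kg
  material H: σ_y = 958.4 MPa, ρ = 1535 kg/m³, cost = 68.34 $/kg
  material V: σ_y = 242.0 MPa, ρ = 8618 kg/m³, cost = 6.614 $/kg
  material G: σ_y = 467.5 MPa, ρ = 3156 kg/m³, cost = 34.20 $/kg
  material H: M = 9.14 kN·m per $
  material G: M = 4.33 kN·m per $
  material V: M = 4.25 kN·m per $
  material X: M = 3.87 kN·m per $
  material R: M = 3.63 kN·m per $
  material F: M = 1.23 kN·m per $
Material H ranks first.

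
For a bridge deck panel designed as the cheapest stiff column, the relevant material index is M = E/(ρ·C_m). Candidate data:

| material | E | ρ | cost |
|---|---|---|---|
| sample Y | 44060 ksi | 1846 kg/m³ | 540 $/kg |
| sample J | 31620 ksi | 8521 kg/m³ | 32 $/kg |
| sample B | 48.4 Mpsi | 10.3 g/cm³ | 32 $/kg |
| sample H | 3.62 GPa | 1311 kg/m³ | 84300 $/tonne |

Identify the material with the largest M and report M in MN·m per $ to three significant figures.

sample B, M = 1.01 MN·m per $

After converting to SI:
  sample Y: E = 303.8 GPa, ρ = 1846 kg/m³, cost = 540.0 $/kg
  sample J: E = 218.0 GPa, ρ = 8521 kg/m³, cost = 32.00 $/kg
  sample B: E = 333.7 GPa, ρ = 10300 kg/m³, cost = 32.00 $/kg
  sample H: E = 3.620 GPa, ρ = 1311 kg/m³, cost = 84.30 $/kg
  sample B: M = 1.01 MN·m per $
  sample J: M = 0.800 MN·m per $
  sample Y: M = 0.305 MN·m per $
  sample H: M = 0.0328 MN·m per $
Sample B has the largest M.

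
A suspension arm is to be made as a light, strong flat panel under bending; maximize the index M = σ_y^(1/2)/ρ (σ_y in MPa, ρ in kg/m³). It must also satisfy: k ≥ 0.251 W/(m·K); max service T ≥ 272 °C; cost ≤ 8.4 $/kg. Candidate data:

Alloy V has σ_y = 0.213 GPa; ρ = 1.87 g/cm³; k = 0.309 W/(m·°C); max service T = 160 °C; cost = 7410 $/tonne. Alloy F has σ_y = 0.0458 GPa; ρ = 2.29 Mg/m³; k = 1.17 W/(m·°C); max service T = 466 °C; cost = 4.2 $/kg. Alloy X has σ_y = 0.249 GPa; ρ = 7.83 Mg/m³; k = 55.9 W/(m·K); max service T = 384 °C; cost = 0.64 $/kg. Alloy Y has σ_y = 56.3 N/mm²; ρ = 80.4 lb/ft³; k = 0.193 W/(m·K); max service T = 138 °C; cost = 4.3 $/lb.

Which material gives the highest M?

Screen on constraints: k ≥ 0.251 W/(m·K); max service T ≥ 272 °C; cost ≤ 8.4 $/kg. Survivors: alloy F, alloy X.
Putting every candidate on a common basis:
  alloy F: σ_y = 45.80 MPa, ρ = 2290 kg/m³
  alloy X: σ_y = 249.0 MPa, ρ = 7830 kg/m³
  alloy F: M = 2.96×10⁻³
  alloy X: M = 2.02×10⁻³
Highest index: alloy F.

alloy F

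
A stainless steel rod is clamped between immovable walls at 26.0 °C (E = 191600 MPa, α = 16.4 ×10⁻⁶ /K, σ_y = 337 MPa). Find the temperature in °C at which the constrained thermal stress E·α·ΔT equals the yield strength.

E = 191600 MPa = 191.6 GPa.
E·α·ΔT = 337.0 MPa ⇒ ΔT = 337.0 / (191.6×10³ × 16.4×10⁻⁶) = 107.2 K.
T = 26.0 + 107.2 = 133.2 °C.

133 °C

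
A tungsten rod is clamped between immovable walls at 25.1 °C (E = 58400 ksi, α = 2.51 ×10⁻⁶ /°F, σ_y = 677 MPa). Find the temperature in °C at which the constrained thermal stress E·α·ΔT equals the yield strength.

E = 58400 ksi = 402.7 GPa.
α = 2.51×10⁻⁶/°F × 9/5 = 4.52×10⁻⁶/K.
E·α·ΔT = 677.0 MPa ⇒ ΔT = 677.0 / (402.7×10³ × 4.52×10⁻⁶) = 372.1 K.
T = 25.1 + 372.1 = 397.2 °C.

397 °C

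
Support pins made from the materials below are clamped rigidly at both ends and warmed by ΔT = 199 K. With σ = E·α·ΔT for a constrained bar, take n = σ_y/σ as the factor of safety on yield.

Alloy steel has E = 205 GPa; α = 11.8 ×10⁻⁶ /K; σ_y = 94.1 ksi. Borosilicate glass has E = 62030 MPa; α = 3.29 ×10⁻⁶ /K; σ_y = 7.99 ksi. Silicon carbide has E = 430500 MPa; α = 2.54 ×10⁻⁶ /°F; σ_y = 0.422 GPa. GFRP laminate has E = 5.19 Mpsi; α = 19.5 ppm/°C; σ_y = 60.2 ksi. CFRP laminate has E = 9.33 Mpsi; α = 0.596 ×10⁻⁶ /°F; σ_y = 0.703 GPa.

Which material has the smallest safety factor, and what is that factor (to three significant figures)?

Per material, after unit conversion:
  alloy steel: E = 205.0, α = 11.8, σ_y = 648.8 → σ = 481 MPa, n = 1.35
  borosilicate glass: E = 62.03, α = 3.29, σ_y = 55.09 → σ = 40.6 MPa, n = 1.36
  silicon carbide: E = 430.5, α = 4.57, σ_y = 422.0 → σ = 392 MPa, n = 1.08
  GFRP laminate: E = 35.78, α = 19.5, σ_y = 415.1 → σ = 139 MPa, n = 2.99
  CFRP laminate: E = 64.33, α = 1.07, σ_y = 703.0 → σ = 13.7 MPa, n = 51.2
Smallest n: silicon carbide with n = 1.08.

silicon carbide, n = 1.08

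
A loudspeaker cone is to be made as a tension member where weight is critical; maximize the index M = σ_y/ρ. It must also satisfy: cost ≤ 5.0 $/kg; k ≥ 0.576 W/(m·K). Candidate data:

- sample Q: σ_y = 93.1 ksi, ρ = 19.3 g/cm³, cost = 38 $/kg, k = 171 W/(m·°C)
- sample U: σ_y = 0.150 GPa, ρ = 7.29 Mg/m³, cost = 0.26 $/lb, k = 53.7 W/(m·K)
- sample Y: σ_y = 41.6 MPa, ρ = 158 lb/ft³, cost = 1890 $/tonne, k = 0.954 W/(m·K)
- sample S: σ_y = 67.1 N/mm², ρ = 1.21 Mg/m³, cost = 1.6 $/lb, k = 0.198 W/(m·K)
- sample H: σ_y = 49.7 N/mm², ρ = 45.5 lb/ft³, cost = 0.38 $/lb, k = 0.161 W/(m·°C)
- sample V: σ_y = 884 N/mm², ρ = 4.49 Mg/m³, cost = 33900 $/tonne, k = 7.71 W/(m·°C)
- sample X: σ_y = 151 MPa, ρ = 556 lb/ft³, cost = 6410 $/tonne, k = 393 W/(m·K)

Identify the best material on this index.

Screen on constraints: cost ≤ 5.0 $/kg; k ≥ 0.576 W/(m·K). Survivors: sample U, sample Y.
After converting to SI:
  sample U: σ_y = 150.0 MPa, ρ = 7290 kg/m³
  sample Y: σ_y = 41.60 MPa, ρ = 2531 kg/m³
  sample U: M = 20.6 kN·m/kg
  sample Y: M = 16.4 kN·m/kg
Sample U ranks first.

sample U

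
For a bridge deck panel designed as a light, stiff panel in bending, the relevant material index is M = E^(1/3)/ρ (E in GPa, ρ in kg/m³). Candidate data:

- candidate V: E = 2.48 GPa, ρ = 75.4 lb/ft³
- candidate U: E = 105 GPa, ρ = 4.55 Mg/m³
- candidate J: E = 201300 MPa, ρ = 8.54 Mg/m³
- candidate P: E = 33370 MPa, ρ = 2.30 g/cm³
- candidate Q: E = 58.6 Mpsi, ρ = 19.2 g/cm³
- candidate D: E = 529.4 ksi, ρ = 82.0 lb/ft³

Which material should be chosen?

candidate P

In SI units:
  candidate V: E = 2.480 GPa, ρ = 1208 kg/m³
  candidate U: E = 105.0 GPa, ρ = 4550 kg/m³
  candidate J: E = 201.3 GPa, ρ = 8540 kg/m³
  candidate P: E = 33.37 GPa, ρ = 2300 kg/m³
  candidate Q: E = 404.0 GPa, ρ = 19200 kg/m³
  candidate D: E = 3.650 GPa, ρ = 1314 kg/m³
  candidate P: M = 1.40×10⁻³
  candidate D: M = 1.17×10⁻³
  candidate V: M = 1.12×10⁻³
  candidate U: M = 1.04×10⁻³
  candidate J: M = 0.686×10⁻³
  candidate Q: M = 0.385×10⁻³
Candidate P ranks first.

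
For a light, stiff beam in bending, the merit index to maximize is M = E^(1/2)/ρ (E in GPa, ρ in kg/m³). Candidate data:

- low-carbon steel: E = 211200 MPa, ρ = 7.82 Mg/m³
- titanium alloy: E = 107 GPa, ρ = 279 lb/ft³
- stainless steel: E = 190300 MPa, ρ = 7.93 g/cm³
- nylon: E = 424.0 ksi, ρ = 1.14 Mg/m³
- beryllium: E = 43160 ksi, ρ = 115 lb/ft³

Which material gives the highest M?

After converting to SI:
  low-carbon steel: E = 211.2 GPa, ρ = 7820 kg/m³
  titanium alloy: E = 107.0 GPa, ρ = 4469 kg/m³
  stainless steel: E = 190.3 GPa, ρ = 7930 kg/m³
  nylon: E = 2.923 GPa, ρ = 1140 kg/m³
  beryllium: E = 297.6 GPa, ρ = 1842 kg/m³
  beryllium: M = 9.36×10⁻³
  titanium alloy: M = 2.31×10⁻³
  low-carbon steel: M = 1.86×10⁻³
  stainless steel: M = 1.74×10⁻³
  nylon: M = 1.50×10⁻³
Beryllium has the largest M.

beryllium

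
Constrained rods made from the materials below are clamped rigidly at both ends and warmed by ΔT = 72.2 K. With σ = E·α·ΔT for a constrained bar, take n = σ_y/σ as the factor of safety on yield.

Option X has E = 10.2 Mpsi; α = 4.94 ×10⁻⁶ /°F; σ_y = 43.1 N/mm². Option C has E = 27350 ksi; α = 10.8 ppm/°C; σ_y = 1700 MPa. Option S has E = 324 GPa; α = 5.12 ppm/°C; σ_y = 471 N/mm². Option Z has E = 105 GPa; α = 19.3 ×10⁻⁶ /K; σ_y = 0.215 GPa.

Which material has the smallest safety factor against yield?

option X

With everything in SI (GPa, ×10⁻⁶/K, MPa):
  option X: E = 70.33, α = 8.89, σ_y = 43.10 → σ = 45.1 MPa, n = 0.955
  option C: E = 188.6, α = 10.8, σ_y = 1700 → σ = 147 MPa, n = 11.6
  option S: E = 324.0, α = 5.12, σ_y = 471.0 → σ = 120 MPa, n = 3.93
  option Z: E = 105.0, α = 19.3, σ_y = 215.0 → σ = 146 MPa, n = 1.47
Option X has the lowest safety factor, n = 0.955.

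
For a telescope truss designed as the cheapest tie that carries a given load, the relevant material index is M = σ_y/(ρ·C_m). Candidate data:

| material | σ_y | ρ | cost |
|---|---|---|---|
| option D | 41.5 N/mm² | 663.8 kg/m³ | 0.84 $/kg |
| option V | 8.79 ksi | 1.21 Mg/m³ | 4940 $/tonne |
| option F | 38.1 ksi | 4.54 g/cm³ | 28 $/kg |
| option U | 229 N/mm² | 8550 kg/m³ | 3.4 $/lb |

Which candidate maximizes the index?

After converting to SI:
  option D: σ_y = 41.50 MPa, ρ = 663.8 kg/m³, cost = 0.8400 $/kg
  option V: σ_y = 60.60 MPa, ρ = 1210 kg/m³, cost = 4.940 $/kg
  option F: σ_y = 262.7 MPa, ρ = 4540 kg/m³, cost = 28.00 $/kg
  option U: σ_y = 229.0 MPa, ρ = 8550 kg/m³, cost = 7.496 $/kg
  option D: M = 74.4 kN·m per $
  option V: M = 10.1 kN·m per $
  option U: M = 3.57 kN·m per $
  option F: M = 2.07 kN·m per $
The maximum is for option D.

option D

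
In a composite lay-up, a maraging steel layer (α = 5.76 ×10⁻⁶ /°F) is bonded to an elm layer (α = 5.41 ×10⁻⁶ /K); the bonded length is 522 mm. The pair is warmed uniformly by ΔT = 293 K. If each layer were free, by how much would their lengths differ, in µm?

maraging steel: α = 5.76×10⁻⁶/°F × 9/5 = 10.4×10⁻⁶/K.
Δα = |10.4 − 5.41|×10⁻⁶/K = 4.96×10⁻⁶/K.
ΔL_mismatch = Δα·L·ΔT = 4.96×10⁻⁶ × 522.0 mm × 293.0 K = 758 µm.

758 µm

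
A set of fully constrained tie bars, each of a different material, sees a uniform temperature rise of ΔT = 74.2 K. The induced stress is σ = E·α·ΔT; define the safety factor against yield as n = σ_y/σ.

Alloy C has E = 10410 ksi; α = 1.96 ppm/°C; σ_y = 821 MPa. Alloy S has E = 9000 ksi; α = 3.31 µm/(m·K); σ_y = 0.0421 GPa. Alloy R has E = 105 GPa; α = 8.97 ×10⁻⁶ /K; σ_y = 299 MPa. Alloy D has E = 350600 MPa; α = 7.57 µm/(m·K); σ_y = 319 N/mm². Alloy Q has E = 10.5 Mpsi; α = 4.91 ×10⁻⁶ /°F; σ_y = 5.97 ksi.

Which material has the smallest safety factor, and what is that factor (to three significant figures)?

Per material, after unit conversion:
  alloy C: E = 71.77, α = 1.96, σ_y = 821.0 → σ = 10.4 MPa, n = 78.7
  alloy S: E = 62.05, α = 3.31, σ_y = 42.10 → σ = 15.2 MPa, n = 2.76
  alloy R: E = 105.0, α = 8.97, σ_y = 299.0 → σ = 69.9 MPa, n = 4.28
  alloy D: E = 350.6, α = 7.57, σ_y = 319.0 → σ = 197 MPa, n = 1.62
  alloy Q: E = 72.39, α = 8.84, σ_y = 41.16 → σ = 47.5 MPa, n = 0.867
Alloy Q has the lowest safety factor, n = 0.867.

alloy Q, n = 0.867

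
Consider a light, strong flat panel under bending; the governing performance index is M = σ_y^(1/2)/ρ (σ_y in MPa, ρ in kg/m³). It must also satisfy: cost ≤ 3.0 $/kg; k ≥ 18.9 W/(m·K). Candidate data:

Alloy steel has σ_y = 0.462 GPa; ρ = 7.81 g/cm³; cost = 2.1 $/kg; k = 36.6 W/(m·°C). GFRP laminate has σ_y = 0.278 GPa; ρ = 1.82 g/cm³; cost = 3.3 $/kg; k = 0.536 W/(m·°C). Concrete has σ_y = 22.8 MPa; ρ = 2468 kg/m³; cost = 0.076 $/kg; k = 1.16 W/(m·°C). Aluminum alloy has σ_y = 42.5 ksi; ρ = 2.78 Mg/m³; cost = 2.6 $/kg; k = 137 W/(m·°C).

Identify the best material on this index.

aluminum alloy

Screen on constraints: cost ≤ 3.0 $/kg; k ≥ 18.9 W/(m·K). Survivors: alloy steel, aluminum alloy.
Convert each candidate to consistent units, then evaluate M:
  alloy steel: σ_y = 462.0 MPa, ρ = 7810 kg/m³
  aluminum alloy: σ_y = 293.0 MPa, ρ = 2780 kg/m³
  aluminum alloy: M = 6.16×10⁻³
  alloy steel: M = 2.75×10⁻³
Aluminum alloy has the largest M.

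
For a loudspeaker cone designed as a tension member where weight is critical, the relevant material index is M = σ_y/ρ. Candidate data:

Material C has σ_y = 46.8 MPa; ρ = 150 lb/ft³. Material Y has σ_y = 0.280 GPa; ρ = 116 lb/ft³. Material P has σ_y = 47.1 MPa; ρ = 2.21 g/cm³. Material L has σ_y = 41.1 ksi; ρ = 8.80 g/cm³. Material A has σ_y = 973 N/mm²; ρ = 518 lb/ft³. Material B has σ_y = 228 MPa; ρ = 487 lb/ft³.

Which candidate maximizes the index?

Normalizing units and computing the index:
  material C: σ_y = 46.80 MPa, ρ = 2403 kg/m³
  material Y: σ_y = 280.0 MPa, ρ = 1858 kg/m³
  material P: σ_y = 47.10 MPa, ρ = 2210 kg/m³
  material L: σ_y = 283.4 MPa, ρ = 8800 kg/m³
  material A: σ_y = 973.0 MPa, ρ = 8298 kg/m³
  material B: σ_y = 228.0 MPa, ρ = 7801 kg/m³
  material Y: M = 151 kN·m/kg
  material A: M = 117 kN·m/kg
  material L: M = 32.2 kN·m/kg
  material B: M = 29.2 kN·m/kg
  material P: M = 21.3 kN·m/kg
  material C: M = 19.5 kN·m/kg
The maximum is for material Y.

material Y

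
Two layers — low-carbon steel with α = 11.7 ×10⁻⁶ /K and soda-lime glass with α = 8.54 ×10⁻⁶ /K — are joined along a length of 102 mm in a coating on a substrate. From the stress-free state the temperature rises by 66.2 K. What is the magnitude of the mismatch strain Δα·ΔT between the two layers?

Δα = |11.7 − 8.54|×10⁻⁶/K = 3.16×10⁻⁶/K.
Mismatch strain = Δα·ΔT = 3.16×10⁻⁶ × 66.2 = 2.09×10⁻⁴.

2.09×10⁻⁴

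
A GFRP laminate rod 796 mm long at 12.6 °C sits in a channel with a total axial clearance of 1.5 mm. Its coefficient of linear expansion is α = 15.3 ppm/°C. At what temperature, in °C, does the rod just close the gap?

136 °C

α·L₀·ΔT = 1.5 mm ⇒ ΔT = 1.5 / (15.3×10⁻⁶ × 796.0) = 123.2 K.
T = 12.6 + 123.2 = 135.8 °C.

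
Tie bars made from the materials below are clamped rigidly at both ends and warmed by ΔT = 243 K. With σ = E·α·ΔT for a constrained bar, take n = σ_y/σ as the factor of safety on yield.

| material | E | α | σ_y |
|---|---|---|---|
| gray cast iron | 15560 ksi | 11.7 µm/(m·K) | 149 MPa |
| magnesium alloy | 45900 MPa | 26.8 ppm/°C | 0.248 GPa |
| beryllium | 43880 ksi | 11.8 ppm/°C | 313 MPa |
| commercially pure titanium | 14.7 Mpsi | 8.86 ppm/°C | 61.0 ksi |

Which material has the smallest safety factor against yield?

beryllium

Per material, after unit conversion:
  gray cast iron: E = 107.3, α = 11.7, σ_y = 149.0 → σ = 305 MPa, n = 0.489
  magnesium alloy: E = 45.90, α = 26.8, σ_y = 248.0 → σ = 299 MPa, n = 0.830
  beryllium: E = 302.5, α = 11.8, σ_y = 313.0 → σ = 868 MPa, n = 0.361
  commercially pure titanium: E = 101.4, α = 8.86, σ_y = 420.6 → σ = 218 MPa, n = 1.93
The minimum is beryllium at n = 0.361.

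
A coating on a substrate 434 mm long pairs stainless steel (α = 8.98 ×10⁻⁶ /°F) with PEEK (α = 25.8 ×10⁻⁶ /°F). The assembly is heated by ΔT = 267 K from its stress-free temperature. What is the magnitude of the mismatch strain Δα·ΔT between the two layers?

stainless steel: α = 8.98×10⁻⁶/°F × 9/5 = 16.2×10⁻⁶/K.
PEEK: α = 25.8×10⁻⁶/°F × 9/5 = 46.4×10⁻⁶/K.
Δα = |16.2 − 46.4|×10⁻⁶/K = 30.3×10⁻⁶/K.
Mismatch strain = Δα·ΔT = 30.3×10⁻⁶ × 267.0 = 8.08×10⁻³.

8.08×10⁻³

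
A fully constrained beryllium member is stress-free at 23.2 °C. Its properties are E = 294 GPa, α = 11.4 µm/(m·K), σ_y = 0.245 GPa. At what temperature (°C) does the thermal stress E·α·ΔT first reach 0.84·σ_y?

σ_y = 0.245 GPa = 245.0 MPa.
E·α·ΔT = 205.8 MPa ⇒ ΔT = 205.8 / (294.0×10³ × 11.4×10⁻⁶) = 61.40 K.
T = 23.2 + 61.40 = 84.60 °C.

84.6 °C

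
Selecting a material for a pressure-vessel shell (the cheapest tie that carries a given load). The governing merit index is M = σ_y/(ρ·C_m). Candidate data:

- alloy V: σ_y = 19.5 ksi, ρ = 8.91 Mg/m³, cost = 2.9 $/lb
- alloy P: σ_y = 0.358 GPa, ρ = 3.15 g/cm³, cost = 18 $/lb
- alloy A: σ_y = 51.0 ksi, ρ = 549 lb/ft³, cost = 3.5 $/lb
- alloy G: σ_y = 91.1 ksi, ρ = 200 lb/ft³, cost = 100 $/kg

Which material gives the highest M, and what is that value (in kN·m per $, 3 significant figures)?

alloy A, M = 5.18 kN·m per $

Putting every candidate on a common basis:
  alloy V: σ_y = 134.4 MPa, ρ = 8910 kg/m³, cost = 6.393 $/kg
  alloy P: σ_y = 358.0 MPa, ρ = 3150 kg/m³, cost = 39.68 $/kg
  alloy A: σ_y = 351.6 MPa, ρ = 8794 kg/m³, cost = 7.716 $/kg
  alloy G: σ_y = 628.1 MPa, ρ = 3204 kg/m³, cost = 100.0 $/kg
  alloy A: M = 5.18 kN·m per $
  alloy P: M = 2.86 kN·m per $
  alloy V: M = 2.36 kN·m per $
  alloy G: M = 1.96 kN·m per $
Alloy A ranks first.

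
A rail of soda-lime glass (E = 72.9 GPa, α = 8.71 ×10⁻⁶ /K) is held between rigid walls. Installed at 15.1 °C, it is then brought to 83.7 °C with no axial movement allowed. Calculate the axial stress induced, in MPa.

43.6 MPa

ΔT = 68.60 K. Constrained thermal stress σ = E·α·ΔT = 72.90×10³ MPa × 8.71×10⁻⁶ × 68.60 = 43.6 MPa (compressive).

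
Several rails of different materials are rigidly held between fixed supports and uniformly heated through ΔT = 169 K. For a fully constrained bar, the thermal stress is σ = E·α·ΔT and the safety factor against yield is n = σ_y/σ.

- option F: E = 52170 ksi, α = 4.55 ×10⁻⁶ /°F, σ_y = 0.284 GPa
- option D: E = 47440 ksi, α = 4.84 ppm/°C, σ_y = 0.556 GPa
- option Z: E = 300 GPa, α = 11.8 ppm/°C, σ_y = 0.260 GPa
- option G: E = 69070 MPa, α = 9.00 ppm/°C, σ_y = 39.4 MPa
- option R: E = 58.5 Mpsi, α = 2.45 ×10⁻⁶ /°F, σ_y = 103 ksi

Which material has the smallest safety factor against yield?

Converting E to GPa, α to ×10⁻⁶/K, σ_y to MPa, then σ and n for each:
  option F: E = 359.7, α = 8.19, σ_y = 284.0 → σ = 498 MPa, n = 0.570
  option D: E = 327.1, α = 4.84, σ_y = 556.0 → σ = 268 MPa, n = 2.08
  option Z: E = 300.0, α = 11.8, σ_y = 260.0 → σ = 598 MPa, n = 0.435
  option G: E = 69.07, α = 9.00, σ_y = 39.40 → σ = 105 MPa, n = 0.375
  option R: E = 403.3, α = 4.41, σ_y = 710.2 → σ = 301 MPa, n = 2.36
The minimum is option G at n = 0.375.

option G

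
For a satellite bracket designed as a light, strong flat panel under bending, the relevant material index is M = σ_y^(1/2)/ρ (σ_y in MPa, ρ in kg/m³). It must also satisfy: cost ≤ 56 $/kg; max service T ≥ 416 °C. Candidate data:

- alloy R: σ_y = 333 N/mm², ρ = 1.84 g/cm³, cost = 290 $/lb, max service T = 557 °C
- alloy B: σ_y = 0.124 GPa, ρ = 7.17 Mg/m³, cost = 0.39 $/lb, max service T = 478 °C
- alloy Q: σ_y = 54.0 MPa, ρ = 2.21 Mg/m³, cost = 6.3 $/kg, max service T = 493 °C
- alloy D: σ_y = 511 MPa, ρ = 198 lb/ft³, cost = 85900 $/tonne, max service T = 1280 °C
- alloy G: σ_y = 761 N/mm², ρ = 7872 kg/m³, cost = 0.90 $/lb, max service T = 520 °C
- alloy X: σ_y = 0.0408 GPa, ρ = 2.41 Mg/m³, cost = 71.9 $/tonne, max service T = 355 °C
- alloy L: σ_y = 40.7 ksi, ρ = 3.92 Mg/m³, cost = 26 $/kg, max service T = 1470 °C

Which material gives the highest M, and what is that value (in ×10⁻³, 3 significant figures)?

Screen on constraints: cost ≤ 56 $/kg; max service T ≥ 416 °C. Survivors: alloy B, alloy Q, alloy G, alloy L.
In SI units:
  alloy B: σ_y = 124.0 MPa, ρ = 7170 kg/m³
  alloy Q: σ_y = 54.00 MPa, ρ = 2210 kg/m³
  alloy G: σ_y = 761.0 MPa, ρ = 7872 kg/m³
  alloy L: σ_y = 280.6 MPa, ρ = 3920 kg/m³
  alloy L: M = 4.27×10⁻³
  alloy G: M = 3.50×10⁻³
  alloy Q: M = 3.33×10⁻³
  alloy B: M = 1.55×10⁻³
The maximum is for alloy L.

alloy L, M = 4.27×10⁻³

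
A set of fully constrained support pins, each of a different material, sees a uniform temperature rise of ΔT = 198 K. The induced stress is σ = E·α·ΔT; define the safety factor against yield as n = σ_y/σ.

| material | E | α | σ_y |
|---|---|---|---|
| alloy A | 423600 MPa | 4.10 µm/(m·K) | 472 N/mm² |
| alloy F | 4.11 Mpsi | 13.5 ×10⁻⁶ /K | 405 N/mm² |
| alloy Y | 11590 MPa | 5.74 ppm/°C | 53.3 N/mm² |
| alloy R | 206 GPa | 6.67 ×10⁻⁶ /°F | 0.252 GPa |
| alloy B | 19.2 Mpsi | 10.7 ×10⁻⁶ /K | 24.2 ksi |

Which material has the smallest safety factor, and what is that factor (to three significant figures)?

alloy R, n = 0.515

Per material, after unit conversion:
  alloy A: E = 423.6, α = 4.10, σ_y = 472.0 → σ = 344 MPa, n = 1.37
  alloy F: E = 28.34, α = 13.5, σ_y = 405.0 → σ = 75.7 MPa, n = 5.35
  alloy Y: E = 11.59, α = 5.74, σ_y = 53.30 → σ = 13.2 MPa, n = 4.05
  alloy R: E = 206.0, α = 12.0, σ_y = 252.0 → σ = 490 MPa, n = 0.515
  alloy B: E = 132.4, α = 10.7, σ_y = 166.9 → σ = 280 MPa, n = 0.595
Smallest n: alloy R with n = 0.515.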